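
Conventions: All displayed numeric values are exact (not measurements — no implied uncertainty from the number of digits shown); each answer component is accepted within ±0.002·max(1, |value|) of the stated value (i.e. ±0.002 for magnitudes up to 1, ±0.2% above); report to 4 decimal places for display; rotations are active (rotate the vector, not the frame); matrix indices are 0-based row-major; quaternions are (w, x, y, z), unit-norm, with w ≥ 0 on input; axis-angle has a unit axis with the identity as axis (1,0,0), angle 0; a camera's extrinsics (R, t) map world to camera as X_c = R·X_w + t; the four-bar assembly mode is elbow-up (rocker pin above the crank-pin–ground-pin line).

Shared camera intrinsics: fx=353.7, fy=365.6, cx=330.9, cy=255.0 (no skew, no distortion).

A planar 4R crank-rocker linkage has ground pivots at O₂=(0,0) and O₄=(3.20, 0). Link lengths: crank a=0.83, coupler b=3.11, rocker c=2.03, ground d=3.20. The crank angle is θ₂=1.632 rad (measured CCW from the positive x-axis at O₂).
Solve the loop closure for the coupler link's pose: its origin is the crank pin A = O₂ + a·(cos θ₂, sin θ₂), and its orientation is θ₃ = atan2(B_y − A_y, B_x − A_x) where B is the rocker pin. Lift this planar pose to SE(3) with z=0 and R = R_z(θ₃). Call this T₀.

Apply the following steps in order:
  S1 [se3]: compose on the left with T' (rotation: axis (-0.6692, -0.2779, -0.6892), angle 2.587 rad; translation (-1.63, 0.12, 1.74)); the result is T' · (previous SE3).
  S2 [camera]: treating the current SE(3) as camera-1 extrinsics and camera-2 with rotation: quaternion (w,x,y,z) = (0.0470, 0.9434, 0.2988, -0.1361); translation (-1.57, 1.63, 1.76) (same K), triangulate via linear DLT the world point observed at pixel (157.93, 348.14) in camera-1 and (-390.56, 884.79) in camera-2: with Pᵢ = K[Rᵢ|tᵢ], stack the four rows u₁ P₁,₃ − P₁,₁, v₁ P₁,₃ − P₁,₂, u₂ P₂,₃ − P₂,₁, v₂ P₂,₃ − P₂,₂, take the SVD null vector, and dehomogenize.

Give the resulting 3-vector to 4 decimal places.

source (fourbar_fk): coupler pose = R=[0.9268 -0.3755 0.0000; 0.3755 0.9268 0.0000; 0.0000 0.0000 1.0000], t=(-0.0508, 0.8284, 0.0000)
after S1 (compose_se3): R=[0.2454 0.6633 0.7069; -0.2830 -0.6484 0.7067; 0.9272 -0.3735 0.0286], t=(-1.0432, -0.4650, 1.6909)
after S2 (triangulate): (-0.1524, -0.4938, 0.7770)

result = (-0.1524, -0.4938, 0.7770)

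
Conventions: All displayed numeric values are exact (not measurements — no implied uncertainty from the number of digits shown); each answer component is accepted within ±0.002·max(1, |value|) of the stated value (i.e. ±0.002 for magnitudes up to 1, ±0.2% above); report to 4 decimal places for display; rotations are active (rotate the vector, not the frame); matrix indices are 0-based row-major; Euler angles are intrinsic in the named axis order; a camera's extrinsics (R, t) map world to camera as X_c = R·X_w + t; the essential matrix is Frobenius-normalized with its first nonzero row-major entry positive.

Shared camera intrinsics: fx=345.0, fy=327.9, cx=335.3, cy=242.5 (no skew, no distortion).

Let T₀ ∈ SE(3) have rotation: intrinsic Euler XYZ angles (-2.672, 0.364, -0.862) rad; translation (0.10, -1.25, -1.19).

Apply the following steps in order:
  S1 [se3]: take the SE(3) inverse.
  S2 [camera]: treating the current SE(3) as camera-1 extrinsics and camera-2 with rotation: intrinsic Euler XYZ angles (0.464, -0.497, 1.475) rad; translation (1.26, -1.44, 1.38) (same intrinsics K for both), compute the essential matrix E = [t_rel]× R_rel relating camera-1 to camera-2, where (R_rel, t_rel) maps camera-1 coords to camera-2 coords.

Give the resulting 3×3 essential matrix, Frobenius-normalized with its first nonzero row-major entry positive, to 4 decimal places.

after S1 (invert_se3): R=[0.6083 0.5721 0.5502; 0.7094 -0.7028 -0.0535; 0.3560 0.4229 -0.8333], t=(1.3090, -1.0131, -0.4987)
after S2 (essential): [0.2355 0.2406 -0.0145; 0.4635 0.2109 -0.4117; -0.1104 -0.4533 -0.4899]

matrix = [0.2355 0.2406 -0.0145; 0.4635 0.2109 -0.4117; -0.1104 -0.4533 -0.4899]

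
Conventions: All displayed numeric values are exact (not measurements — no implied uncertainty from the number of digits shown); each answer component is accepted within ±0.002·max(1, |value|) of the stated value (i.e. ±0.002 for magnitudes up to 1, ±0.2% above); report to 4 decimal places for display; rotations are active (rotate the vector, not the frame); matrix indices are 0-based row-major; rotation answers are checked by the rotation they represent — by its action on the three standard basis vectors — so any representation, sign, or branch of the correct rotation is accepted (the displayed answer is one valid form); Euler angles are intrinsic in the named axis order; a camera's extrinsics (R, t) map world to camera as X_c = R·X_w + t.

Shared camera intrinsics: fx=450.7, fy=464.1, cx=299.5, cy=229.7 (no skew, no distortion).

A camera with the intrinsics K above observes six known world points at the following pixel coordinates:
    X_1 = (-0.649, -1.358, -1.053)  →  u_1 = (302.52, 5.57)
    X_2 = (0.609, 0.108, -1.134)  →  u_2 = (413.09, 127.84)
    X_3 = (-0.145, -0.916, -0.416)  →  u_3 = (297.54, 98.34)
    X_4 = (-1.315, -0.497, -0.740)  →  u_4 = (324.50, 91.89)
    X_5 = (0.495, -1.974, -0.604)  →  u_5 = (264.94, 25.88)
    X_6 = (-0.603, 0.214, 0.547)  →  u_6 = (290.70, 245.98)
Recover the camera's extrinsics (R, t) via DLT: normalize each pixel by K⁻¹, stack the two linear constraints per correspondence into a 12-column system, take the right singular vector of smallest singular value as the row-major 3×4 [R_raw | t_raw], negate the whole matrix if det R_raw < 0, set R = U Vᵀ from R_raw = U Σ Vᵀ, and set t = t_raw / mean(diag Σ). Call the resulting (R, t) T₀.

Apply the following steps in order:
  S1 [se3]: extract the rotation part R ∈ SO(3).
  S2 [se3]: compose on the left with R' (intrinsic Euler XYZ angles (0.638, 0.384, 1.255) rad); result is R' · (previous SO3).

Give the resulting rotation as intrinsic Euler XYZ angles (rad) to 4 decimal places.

source (pnp_recover): camera pose = R=[0.2425 0.6501 -0.7201; -0.1575 0.7588 0.6320; 0.9573 -0.0398 0.2864], t=(0.3099, -0.4400, 5.0801)
after S1 (rot_of_se3): [0.2425 0.6501 -0.7201; -0.1575 0.7588 0.6320; 0.9573 -0.0398 0.2864]
after S2 (compose_so3): [0.5673 -0.4965 -0.6570; -0.3325 0.5918 -0.7343; 0.7534 0.6350 0.1706]

rotation (euler_xyz) = (1.3425, -0.7169, 0.7189)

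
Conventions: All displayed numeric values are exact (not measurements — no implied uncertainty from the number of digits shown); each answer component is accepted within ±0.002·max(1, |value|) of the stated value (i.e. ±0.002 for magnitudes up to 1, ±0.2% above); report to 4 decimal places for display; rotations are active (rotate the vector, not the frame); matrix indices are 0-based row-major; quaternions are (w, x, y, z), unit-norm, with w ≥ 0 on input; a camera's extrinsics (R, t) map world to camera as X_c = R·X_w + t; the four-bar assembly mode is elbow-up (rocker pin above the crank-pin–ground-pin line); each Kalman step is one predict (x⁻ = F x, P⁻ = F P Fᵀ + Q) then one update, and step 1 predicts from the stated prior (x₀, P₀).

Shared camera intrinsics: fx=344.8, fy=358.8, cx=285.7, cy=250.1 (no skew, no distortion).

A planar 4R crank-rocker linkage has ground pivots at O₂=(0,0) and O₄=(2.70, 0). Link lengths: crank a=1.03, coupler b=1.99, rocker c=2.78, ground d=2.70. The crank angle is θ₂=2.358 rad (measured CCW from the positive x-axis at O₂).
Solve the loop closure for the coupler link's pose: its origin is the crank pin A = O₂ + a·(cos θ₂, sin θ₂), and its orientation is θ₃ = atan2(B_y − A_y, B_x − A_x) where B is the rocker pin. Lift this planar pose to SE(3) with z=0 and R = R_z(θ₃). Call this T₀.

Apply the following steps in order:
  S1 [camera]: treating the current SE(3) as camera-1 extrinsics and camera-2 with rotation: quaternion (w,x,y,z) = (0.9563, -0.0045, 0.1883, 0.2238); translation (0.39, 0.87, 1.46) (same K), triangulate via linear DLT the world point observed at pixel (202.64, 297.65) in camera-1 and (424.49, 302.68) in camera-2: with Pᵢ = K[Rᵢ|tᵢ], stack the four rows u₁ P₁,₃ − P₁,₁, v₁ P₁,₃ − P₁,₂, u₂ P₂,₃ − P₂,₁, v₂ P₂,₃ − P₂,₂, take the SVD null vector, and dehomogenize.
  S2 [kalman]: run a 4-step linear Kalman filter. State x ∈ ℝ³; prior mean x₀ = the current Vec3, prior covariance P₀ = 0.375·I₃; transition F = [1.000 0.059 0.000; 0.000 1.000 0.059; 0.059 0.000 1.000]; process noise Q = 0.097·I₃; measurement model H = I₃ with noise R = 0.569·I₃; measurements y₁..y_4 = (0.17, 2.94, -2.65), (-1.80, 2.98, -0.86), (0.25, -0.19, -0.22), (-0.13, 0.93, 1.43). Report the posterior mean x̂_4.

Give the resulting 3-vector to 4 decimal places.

result = (-0.1552, 1.0091, 0.1883)

source (fourbar_fk): coupler pose = R=[0.7617 -0.6479 0.0000; 0.6479 0.7617 0.0000; 0.0000 0.0000 1.0000], t=(-0.7296, 0.7270, 0.0000)
after S1 (triangulate): (-0.0674, -0.6260, 1.5582)
after S2 (kf_track): (-0.1552, 1.0091, 0.1883)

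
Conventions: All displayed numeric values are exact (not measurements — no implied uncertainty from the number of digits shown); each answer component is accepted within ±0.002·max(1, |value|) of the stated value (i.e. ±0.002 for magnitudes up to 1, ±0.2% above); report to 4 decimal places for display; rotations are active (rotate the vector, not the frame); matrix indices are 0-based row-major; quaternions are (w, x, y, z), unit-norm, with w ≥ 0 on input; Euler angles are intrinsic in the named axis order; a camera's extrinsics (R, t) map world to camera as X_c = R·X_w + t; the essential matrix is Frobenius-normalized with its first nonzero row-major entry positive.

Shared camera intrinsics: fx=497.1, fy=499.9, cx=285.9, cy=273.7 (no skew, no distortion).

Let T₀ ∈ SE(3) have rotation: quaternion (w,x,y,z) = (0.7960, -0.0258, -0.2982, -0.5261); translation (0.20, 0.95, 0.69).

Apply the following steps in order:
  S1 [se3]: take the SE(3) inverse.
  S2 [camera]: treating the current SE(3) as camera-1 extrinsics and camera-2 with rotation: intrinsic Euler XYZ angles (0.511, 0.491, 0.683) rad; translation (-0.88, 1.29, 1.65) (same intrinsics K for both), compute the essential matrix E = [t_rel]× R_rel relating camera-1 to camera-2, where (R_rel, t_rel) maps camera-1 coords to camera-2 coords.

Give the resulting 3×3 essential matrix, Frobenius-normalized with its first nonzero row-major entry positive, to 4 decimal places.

after S1 (invert_se3): R=[0.2686 -0.8222 0.5019; 0.8530 0.4451 0.2727; -0.4476 0.3548 0.8208], t=(0.3810, -0.7816, -0.8139)
after S2 (essential): [0.2183 -0.2658 0.5850; 0.4850 0.3678 0.1032; -0.2118 -0.3072 0.1379]

matrix = [0.2183 -0.2658 0.5850; 0.4850 0.3678 0.1032; -0.2118 -0.3072 0.1379]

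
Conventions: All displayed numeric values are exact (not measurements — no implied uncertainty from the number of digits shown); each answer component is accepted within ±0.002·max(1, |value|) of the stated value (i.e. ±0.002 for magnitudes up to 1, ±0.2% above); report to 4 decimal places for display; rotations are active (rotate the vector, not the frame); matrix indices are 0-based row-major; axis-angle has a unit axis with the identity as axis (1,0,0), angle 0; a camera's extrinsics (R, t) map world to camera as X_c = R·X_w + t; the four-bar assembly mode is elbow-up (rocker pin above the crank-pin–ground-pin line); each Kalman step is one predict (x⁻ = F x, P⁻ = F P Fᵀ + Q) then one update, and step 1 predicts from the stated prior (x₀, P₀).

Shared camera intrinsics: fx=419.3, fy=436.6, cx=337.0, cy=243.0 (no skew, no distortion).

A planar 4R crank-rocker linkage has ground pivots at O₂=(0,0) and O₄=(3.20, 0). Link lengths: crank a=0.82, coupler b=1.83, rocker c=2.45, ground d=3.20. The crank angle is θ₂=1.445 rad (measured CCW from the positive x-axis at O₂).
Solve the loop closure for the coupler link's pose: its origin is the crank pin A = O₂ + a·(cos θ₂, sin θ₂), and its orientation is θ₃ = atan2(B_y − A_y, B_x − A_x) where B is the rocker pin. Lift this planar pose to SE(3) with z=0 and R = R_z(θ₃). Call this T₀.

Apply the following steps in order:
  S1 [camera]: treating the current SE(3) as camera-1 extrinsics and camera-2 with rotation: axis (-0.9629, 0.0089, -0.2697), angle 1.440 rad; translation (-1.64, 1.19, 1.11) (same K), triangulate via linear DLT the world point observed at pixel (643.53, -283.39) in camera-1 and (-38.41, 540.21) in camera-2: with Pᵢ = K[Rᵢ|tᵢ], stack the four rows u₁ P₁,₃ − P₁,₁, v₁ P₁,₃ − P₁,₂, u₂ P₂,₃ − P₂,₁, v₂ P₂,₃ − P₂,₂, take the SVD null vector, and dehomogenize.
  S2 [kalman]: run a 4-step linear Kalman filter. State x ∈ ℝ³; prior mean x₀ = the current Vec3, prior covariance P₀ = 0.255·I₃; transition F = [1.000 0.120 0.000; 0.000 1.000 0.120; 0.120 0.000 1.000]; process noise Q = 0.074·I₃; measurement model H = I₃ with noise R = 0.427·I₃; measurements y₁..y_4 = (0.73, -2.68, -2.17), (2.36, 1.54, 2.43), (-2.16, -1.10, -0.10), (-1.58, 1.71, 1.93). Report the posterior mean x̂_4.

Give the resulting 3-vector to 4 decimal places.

source (fourbar_fk): coupler pose = R=[0.8206 -0.5715 0.0000; 0.5715 0.8206 0.0000; 0.0000 0.0000 1.0000], t=(0.1029, 0.8135, 0.0000)
after S1 (triangulate): (-0.6196, -1.7182, 0.7884)
after S2 (kf_track): (-0.7276, 0.0992, 0.9542)

result = (-0.7276, 0.0992, 0.9542)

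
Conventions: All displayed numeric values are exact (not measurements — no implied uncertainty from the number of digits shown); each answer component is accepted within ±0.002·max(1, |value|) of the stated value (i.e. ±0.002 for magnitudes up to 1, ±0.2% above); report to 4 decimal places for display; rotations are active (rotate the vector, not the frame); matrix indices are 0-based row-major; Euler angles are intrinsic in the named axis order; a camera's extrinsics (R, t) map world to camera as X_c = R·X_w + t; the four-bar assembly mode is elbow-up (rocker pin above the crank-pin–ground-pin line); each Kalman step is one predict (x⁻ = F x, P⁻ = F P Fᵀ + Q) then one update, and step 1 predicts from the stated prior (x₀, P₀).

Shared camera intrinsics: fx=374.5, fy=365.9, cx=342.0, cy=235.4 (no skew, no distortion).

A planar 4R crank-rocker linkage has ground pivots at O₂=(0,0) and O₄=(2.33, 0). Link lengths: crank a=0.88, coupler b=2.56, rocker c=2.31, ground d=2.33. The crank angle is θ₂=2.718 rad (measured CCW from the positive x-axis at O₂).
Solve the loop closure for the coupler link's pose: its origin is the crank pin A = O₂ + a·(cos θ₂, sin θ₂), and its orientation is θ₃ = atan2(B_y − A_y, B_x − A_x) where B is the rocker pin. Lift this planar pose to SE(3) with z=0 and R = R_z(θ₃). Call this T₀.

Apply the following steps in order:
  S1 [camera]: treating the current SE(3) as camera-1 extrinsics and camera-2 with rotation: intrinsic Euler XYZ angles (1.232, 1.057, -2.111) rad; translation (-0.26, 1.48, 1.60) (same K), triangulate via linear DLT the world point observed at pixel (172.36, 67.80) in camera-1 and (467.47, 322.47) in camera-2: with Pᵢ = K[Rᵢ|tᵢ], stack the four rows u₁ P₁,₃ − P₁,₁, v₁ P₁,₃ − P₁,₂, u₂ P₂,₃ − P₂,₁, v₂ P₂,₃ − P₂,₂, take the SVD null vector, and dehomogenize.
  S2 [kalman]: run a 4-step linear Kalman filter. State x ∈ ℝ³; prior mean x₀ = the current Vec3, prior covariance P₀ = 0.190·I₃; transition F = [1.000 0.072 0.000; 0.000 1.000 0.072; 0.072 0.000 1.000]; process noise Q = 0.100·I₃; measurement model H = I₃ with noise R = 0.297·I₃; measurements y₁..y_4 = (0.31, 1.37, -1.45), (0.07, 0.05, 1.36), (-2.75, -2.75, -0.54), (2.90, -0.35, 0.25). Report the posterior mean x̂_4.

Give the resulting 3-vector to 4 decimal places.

source (fourbar_fk): coupler pose = R=[0.7696 -0.6386 0.0000; 0.6386 0.7696 0.0000; 0.0000 0.0000 1.0000], t=(-0.8022, 0.3617, 0.0000)
after S1 (triangulate): (-0.6918, -0.8970, 1.6818)
after S2 (kf_track): (0.5049, -0.7234, 0.1643)

result = (0.5049, -0.7234, 0.1643)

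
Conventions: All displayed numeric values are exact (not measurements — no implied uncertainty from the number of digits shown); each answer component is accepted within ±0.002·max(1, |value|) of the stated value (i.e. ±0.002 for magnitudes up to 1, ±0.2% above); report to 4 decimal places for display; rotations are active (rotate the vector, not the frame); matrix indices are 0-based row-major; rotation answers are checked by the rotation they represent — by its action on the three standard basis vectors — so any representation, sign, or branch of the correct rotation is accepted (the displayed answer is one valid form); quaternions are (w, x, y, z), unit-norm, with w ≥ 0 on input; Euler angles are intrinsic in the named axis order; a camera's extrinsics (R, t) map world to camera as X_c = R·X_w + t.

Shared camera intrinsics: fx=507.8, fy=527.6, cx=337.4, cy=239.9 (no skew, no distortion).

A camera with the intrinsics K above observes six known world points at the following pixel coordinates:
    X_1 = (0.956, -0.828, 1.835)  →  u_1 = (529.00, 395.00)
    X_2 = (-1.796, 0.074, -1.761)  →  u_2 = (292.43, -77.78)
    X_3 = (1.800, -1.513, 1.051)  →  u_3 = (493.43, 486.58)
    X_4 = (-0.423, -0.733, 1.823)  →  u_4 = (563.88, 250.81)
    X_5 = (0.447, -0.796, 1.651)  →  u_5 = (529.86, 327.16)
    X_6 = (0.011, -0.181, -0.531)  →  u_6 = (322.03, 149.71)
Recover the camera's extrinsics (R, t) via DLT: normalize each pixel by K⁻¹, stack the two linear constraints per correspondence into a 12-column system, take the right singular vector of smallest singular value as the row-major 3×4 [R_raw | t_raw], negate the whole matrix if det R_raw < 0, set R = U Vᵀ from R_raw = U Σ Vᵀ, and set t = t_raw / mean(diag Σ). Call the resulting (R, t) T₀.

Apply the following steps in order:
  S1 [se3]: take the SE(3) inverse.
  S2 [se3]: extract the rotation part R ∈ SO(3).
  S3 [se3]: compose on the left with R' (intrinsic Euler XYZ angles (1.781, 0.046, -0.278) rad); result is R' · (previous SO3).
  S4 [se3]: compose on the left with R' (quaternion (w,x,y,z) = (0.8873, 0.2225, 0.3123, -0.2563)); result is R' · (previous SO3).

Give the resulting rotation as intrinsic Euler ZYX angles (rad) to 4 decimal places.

source (pnp_recover): camera pose = R=[-0.4305 -0.4653 0.7734; 0.8322 0.1271 0.5397; -0.3494 0.8760 0.3325], t=(0.2001, -0.4396, 4.6687)
after S1 (invert_se3): R=[-0.4305 0.8322 -0.3494; -0.4653 0.1271 0.8760; 0.7734 0.5397 0.3325], t=(2.0831, -3.9408, -1.4700)
after S2 (rot_of_se3): [-0.4305 0.8322 -0.3494; -0.4653 0.1271 0.8760; 0.7734 0.5397 0.3325]
after S3 (compose_so3): [-0.5055 0.8591 -0.0802; -0.7113 -0.4675 -0.5249; -0.4884 -0.2083 0.8474]
after S4 (compose_so3): [-0.9778 0.2094 0.0073; -0.1167 -0.5155 -0.8489; -0.1740 -0.8309 0.5285]

rotation (euler_zyx) = (-3.0228, 0.1749, -1.0043)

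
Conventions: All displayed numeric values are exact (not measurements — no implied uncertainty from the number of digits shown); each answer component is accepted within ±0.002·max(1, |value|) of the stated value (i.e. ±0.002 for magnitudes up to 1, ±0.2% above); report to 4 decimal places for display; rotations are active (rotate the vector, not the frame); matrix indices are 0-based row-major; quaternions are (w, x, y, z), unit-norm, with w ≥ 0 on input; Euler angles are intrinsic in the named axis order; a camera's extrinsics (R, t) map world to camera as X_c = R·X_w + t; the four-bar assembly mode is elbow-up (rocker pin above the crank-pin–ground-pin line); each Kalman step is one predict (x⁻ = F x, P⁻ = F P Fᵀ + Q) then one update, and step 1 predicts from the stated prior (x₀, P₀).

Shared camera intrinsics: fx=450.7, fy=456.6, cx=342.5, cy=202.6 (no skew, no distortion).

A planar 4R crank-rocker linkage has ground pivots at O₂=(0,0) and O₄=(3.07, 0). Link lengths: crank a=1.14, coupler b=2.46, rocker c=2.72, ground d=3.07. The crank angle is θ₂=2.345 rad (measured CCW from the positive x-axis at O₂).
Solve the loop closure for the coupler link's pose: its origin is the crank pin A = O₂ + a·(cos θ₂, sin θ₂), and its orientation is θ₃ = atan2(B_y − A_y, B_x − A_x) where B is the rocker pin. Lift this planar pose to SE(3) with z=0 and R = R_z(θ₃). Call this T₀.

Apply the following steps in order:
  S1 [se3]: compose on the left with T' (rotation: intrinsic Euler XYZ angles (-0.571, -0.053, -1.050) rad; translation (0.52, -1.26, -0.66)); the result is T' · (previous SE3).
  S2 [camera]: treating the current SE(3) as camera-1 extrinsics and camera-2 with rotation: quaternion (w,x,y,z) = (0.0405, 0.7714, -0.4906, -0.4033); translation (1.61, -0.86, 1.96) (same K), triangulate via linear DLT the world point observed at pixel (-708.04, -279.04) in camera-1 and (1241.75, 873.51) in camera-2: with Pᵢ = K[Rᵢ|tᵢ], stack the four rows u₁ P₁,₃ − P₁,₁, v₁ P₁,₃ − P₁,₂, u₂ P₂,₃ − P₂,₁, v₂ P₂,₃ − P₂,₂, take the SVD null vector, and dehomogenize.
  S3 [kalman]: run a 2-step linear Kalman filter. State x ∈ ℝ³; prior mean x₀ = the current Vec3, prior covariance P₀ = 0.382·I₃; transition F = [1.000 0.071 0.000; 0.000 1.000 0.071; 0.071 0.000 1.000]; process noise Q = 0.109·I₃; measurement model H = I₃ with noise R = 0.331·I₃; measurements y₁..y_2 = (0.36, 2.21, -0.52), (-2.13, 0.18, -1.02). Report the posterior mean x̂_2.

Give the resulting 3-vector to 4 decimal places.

source (fourbar_fk): coupler pose = R=[0.8583 -0.5132 0.0000; 0.5132 0.8583 0.0000; 0.0000 0.0000 1.0000], t=(-0.7970, 0.8151, 0.0000)
after S1 (compose_se3): R=[0.8710 0.4885 -0.0530; -0.3866 0.7478 0.5397; 0.3032 -0.4496 0.8402], t=(0.8300, -0.3282, -1.2390)
after S2 (triangulate): (-0.9815, -1.6314, 1.4138)
after S3 (kf_track): (-1.1318, 0.4118, -0.3813)

result = (-1.1318, 0.4118, -0.3813)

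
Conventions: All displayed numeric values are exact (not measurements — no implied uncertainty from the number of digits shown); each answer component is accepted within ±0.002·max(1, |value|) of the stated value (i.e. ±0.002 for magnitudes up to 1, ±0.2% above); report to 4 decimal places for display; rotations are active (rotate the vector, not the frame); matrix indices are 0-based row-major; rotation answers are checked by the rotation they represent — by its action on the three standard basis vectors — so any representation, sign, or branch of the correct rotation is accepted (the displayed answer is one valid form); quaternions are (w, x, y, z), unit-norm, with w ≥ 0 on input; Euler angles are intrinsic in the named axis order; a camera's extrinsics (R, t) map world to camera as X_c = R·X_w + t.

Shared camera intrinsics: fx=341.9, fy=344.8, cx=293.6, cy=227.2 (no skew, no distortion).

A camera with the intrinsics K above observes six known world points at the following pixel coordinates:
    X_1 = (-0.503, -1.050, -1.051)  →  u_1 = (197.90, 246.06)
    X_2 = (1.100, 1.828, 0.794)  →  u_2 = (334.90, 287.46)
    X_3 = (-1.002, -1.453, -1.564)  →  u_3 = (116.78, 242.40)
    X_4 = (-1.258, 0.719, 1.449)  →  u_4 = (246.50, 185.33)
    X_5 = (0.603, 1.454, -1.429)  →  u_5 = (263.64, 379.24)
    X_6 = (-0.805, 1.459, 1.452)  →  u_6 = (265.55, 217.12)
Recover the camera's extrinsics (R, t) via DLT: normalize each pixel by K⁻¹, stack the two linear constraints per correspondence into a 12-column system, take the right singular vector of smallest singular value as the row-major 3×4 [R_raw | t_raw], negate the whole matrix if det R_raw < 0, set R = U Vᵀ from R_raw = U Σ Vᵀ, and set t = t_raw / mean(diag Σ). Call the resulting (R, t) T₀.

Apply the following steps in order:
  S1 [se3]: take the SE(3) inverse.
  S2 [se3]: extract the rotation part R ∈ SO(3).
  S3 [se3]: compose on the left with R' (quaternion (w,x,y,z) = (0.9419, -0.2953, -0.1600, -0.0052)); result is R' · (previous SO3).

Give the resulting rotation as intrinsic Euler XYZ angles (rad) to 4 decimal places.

source (pnp_recover): camera pose = R=[0.9096 -0.1079 0.4013; 0.3837 0.5889 -0.7113; -0.1596 0.8010 0.5770], t=(-0.2900, 0.2700, 5.1401)
after S1 (invert_se3): R=[0.9096 0.3837 -0.1596; -0.1079 0.5889 0.8010; 0.4013 -0.7113 0.5770], t=(0.9806, -4.3074, -2.6575)
after S2 (rot_of_se3): [0.9096 0.3837 -0.1596; -0.1079 0.5889 0.8010; 0.4013 -0.7113 0.5770]
after S3 (compose_so3): [0.7320 0.6377 -0.2400; 0.2119 0.1218 0.9697; 0.6475 -0.7606 -0.0460]

rotation (euler_xyz) = (-1.6182, -0.2424, -0.7166)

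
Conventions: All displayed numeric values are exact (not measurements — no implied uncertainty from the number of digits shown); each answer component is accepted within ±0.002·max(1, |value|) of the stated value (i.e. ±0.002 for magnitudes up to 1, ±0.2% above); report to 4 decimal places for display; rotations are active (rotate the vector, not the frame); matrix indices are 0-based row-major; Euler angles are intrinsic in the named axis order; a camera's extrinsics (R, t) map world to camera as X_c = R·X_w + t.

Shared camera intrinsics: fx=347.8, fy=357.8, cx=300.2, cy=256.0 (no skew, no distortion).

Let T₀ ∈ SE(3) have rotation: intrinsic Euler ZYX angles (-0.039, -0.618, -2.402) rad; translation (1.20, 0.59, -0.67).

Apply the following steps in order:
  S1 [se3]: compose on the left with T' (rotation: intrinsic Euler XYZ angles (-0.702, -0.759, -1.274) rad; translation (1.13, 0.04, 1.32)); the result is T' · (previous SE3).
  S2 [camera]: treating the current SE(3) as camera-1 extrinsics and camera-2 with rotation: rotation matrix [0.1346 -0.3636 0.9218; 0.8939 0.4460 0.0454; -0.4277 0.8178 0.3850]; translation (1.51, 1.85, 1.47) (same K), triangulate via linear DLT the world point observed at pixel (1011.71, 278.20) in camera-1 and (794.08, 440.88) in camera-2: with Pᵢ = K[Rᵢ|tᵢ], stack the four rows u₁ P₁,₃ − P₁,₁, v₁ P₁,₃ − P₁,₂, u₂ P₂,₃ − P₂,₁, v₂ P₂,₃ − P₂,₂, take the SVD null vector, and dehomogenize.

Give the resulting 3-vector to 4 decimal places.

result = (-0.8648, -0.6203, 0.7281)

after S1 (compose_se3): R=[-0.2480 -0.0680 0.9664; -0.2380 -0.9627 -0.1288; 0.9391 -0.2619 0.2226], t=(2.2551, -0.6117, 2.0593)
after S2 (triangulate): (-0.8648, -0.6203, 0.7281)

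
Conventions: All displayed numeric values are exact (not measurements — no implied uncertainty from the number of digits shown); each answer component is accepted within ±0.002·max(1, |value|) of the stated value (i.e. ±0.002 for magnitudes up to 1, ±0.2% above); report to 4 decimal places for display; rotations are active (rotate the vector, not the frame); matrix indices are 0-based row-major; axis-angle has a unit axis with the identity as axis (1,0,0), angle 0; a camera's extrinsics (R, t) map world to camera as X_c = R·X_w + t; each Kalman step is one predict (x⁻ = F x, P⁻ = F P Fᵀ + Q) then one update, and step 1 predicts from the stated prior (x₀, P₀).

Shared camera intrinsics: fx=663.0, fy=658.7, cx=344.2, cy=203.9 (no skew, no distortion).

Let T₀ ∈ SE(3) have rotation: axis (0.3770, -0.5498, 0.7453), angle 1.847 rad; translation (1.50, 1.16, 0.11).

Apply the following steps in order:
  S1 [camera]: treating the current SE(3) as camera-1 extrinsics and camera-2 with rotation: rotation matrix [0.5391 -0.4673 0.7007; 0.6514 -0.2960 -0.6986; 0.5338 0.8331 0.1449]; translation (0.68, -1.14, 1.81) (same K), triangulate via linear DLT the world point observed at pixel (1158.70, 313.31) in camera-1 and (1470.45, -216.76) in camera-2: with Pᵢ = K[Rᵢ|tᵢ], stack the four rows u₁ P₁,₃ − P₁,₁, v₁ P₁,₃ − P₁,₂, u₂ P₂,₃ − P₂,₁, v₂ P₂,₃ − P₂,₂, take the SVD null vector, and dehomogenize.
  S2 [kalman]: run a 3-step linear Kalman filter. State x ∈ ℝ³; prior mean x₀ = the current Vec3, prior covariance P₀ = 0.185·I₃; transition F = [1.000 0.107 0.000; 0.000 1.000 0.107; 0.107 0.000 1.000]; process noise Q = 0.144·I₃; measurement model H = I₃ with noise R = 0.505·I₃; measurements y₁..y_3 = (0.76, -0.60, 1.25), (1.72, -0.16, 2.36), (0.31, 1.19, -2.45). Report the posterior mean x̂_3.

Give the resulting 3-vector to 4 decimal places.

after S1 (triangulate): (1.1006, -1.1541, 1.3788)
after S2 (kf_track): (0.7423, 0.2269, 0.1908)

result = (0.7423, 0.2269, 0.1908)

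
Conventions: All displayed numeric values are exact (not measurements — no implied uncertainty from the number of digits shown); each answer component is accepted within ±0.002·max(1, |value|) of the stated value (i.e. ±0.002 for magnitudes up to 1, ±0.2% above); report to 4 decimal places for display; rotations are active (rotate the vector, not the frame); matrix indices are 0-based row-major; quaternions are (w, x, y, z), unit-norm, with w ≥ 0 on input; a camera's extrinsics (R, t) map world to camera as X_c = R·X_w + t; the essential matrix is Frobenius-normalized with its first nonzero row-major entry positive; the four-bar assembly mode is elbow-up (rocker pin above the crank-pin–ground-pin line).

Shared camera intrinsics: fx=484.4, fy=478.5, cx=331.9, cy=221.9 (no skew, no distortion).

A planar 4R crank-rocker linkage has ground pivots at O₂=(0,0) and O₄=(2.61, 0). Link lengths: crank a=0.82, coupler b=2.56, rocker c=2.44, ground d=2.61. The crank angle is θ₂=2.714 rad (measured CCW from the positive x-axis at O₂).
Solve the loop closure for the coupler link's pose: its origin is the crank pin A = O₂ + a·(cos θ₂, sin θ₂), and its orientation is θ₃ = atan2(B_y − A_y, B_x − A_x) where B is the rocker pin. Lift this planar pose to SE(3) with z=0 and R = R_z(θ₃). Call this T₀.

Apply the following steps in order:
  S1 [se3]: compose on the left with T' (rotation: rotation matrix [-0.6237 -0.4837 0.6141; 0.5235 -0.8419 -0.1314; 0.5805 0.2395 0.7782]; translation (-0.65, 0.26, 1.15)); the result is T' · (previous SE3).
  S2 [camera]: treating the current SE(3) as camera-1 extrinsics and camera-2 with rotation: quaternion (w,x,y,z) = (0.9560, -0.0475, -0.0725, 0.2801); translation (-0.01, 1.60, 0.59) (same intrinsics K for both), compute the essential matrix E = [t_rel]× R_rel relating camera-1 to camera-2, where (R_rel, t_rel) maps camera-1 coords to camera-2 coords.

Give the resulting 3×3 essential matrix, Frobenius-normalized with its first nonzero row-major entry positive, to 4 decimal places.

matrix = [0.3396 0.0359 0.5277; 0.1262 0.0160 0.3023; 0.6054 0.0314 -0.3603]

source (fourbar_fk): coupler pose = R=[0.7627 -0.6468 0.0000; 0.6468 0.7627 0.0000; 0.0000 0.0000 1.0000], t=(-0.7462, 0.3400, 0.0000)
after S1 (compose_se3): R=[-0.7885 0.0345 0.6141; -0.1452 -0.9806 -0.1314; 0.5977 -0.1928 0.7782], t=(-0.3491, -0.4169, 0.7983)
after S2 (essential): [0.3396 0.0359 0.5277; 0.1262 0.0160 0.3023; 0.6054 0.0314 -0.3603]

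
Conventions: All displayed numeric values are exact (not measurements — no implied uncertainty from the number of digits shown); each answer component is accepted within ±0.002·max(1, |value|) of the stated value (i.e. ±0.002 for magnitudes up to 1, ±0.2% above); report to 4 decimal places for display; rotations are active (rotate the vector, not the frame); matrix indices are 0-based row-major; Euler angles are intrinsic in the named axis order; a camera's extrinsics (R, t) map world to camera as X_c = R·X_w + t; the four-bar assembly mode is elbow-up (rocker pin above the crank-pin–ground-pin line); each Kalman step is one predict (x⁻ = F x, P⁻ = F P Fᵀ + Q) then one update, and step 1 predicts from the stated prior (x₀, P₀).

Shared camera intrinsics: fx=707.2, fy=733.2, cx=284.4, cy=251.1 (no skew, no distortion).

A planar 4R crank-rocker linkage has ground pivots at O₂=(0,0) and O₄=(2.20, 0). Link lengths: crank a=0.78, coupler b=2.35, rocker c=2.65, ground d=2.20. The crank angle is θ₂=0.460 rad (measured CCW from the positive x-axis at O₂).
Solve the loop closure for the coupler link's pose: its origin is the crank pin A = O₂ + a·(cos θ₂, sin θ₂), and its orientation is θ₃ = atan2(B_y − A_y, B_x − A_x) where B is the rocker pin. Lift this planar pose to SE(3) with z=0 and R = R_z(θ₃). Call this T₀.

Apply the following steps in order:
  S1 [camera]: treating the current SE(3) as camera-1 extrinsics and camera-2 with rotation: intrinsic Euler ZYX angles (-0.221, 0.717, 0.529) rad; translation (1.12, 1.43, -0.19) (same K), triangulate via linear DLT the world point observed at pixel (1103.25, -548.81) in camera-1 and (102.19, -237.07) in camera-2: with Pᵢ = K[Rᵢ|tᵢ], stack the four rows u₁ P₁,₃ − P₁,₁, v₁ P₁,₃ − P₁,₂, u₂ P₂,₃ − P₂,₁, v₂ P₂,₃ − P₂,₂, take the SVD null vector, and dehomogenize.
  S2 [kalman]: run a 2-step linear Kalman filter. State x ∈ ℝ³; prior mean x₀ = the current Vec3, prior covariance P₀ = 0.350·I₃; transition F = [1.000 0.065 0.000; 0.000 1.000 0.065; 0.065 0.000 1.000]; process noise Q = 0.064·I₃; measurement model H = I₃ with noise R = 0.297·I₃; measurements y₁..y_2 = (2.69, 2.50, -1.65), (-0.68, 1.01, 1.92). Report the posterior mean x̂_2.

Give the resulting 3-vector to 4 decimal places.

source (fourbar_fk): coupler pose = R=[0.3407 -0.9402 0.0000; 0.9402 0.3407 0.0000; 0.0000 0.0000 1.0000], t=(0.6989, 0.3463, 0.0000)
after S1 (triangulate): (-1.6322, -1.9325, 1.6926)
after S2 (kf_track): (0.2306, 0.8441, 0.7611)

result = (0.2306, 0.8441, 0.7611)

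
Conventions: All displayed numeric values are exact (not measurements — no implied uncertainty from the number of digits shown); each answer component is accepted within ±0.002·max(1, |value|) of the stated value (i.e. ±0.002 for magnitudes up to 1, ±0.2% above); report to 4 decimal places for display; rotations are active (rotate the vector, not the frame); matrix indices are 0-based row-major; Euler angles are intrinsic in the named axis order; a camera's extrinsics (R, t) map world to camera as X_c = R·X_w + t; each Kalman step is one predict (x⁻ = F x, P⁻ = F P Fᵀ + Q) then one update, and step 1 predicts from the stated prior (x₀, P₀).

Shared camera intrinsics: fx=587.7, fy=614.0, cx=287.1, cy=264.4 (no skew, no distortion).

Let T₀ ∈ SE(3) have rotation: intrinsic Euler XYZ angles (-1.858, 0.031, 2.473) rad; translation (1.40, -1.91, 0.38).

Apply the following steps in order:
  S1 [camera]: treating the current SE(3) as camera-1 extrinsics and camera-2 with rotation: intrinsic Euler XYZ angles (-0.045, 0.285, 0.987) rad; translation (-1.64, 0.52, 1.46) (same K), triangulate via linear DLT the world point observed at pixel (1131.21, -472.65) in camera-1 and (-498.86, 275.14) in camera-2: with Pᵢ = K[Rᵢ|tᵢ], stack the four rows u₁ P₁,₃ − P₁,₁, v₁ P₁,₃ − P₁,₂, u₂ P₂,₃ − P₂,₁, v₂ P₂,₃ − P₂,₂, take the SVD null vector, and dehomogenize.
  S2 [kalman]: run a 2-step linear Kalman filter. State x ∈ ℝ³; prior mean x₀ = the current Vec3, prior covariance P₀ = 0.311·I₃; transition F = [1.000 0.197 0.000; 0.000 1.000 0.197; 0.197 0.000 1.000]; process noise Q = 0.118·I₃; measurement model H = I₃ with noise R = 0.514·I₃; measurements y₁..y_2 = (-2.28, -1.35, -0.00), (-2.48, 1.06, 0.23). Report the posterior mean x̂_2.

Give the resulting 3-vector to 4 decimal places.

after S1 (triangulate): (-0.9314, 0.4936, 0.1263)
after S2 (kf_track): (-1.8908, 0.1881, -0.1419)

result = (-1.8908, 0.1881, -0.1419)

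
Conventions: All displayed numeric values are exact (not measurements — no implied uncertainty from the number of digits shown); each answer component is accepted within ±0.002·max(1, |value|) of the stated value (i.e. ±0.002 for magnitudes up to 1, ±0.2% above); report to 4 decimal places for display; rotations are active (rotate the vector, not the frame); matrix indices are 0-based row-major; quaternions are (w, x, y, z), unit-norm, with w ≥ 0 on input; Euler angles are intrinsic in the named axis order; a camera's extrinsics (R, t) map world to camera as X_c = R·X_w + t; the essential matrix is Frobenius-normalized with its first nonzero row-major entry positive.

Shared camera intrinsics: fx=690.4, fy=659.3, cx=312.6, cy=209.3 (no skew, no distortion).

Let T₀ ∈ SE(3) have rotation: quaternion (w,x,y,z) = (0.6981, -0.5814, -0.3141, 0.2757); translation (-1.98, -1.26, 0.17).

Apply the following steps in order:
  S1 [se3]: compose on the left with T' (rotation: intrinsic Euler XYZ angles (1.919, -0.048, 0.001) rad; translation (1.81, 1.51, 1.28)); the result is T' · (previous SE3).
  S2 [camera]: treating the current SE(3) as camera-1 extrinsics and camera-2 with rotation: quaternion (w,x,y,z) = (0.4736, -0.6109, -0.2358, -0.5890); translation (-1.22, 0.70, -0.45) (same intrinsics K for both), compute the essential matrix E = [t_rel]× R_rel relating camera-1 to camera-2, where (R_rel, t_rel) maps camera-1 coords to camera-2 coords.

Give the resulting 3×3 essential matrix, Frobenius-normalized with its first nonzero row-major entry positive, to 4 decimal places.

after S1 (compose_se3): R=[0.6435 0.0274 -0.7649; -0.3962 0.8670 -0.3023; 0.6549 0.4976 0.5688], t=(-0.1746, 1.8702, 0.0682)
after S2 (essential): [0.3651 -0.1439 0.1892; 0.2235 -0.2696 0.4826; 0.5561 0.1048 -0.3667]

matrix = [0.3651 -0.1439 0.1892; 0.2235 -0.2696 0.4826; 0.5561 0.1048 -0.3667]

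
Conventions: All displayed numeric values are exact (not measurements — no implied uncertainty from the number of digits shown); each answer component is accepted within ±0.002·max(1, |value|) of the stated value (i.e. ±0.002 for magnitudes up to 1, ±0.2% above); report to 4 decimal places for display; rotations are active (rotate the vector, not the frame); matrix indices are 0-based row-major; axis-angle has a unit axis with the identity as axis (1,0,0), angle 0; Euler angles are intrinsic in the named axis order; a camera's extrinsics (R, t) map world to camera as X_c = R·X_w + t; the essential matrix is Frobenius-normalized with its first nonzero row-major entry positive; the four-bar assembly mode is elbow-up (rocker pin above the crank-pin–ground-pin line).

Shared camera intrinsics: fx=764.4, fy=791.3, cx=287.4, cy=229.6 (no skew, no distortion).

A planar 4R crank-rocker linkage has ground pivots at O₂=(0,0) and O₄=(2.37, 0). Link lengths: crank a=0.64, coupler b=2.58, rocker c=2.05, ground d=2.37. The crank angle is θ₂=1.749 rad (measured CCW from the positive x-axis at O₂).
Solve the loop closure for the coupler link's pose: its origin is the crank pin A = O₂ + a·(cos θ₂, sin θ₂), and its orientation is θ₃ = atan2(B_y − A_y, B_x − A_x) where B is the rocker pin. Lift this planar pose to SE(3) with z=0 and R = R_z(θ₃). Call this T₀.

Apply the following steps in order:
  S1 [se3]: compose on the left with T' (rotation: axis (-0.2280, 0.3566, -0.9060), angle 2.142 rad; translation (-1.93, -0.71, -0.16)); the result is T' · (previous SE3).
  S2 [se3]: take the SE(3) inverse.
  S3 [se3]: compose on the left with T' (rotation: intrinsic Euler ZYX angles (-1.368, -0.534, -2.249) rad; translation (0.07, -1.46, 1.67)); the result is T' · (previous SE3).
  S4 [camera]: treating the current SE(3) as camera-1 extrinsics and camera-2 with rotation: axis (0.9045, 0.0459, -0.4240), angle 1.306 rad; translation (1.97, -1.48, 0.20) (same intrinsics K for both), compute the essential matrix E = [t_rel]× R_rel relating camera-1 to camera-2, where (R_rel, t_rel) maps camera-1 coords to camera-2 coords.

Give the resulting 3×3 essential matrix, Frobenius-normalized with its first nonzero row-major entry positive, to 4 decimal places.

source (fourbar_fk): coupler pose = R=[0.8410 -0.5411 0.0000; 0.5411 0.8410 0.0000; 0.0000 0.0000 1.0000], t=(-0.1134, 0.6299, 0.0000)
after S1 (compose_se3): R=[-0.0427 0.7848 0.6182; -0.9328 0.1903 -0.3059; -0.3578 -0.5898 0.7240], t=(-1.4766, -0.8264, -0.5964)
after S2 (invert_se3): R=[-0.0427 -0.9328 -0.3578; 0.7848 0.1903 -0.5898; 0.6182 -0.3059 0.7240], t=(-1.0473, 0.9644, 1.0918)
after S3 (compose_se3): R=[0.0843 -0.5165 0.8521; -0.4643 0.7363 0.4922; -0.8817 -0.4371 -0.1778], t=(0.2758, -1.2435, -0.0991)
after S4 (essential): [0.4101 -0.3135 -0.0935; -0.0766 -0.5408 -0.2846; -0.5624 -0.0998 -0.1388]

matrix = [0.4101 -0.3135 -0.0935; -0.0766 -0.5408 -0.2846; -0.5624 -0.0998 -0.1388]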